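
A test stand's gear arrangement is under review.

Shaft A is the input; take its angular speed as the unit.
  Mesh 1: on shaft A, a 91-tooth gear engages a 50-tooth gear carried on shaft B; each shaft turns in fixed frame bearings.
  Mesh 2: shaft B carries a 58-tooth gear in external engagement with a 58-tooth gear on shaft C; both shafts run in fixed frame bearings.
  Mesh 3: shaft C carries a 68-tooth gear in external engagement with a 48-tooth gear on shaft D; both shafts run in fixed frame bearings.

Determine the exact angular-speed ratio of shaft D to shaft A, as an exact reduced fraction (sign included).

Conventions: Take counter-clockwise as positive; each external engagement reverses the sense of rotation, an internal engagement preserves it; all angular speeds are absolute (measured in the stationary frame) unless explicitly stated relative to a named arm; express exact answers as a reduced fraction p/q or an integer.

-1547/600

class = fixed-axis compound train [3 meshes; 3 ratios multiply, 3 sense flips]
mesh 1 [91T→50T]: running ratio 91/50, sense −
mesh 2 [58T→58T]: running ratio 91/50, sense +
mesh 3 [68T→48T]: running ratio 1547/600, sense −
ω_out/ω_in = -1547/600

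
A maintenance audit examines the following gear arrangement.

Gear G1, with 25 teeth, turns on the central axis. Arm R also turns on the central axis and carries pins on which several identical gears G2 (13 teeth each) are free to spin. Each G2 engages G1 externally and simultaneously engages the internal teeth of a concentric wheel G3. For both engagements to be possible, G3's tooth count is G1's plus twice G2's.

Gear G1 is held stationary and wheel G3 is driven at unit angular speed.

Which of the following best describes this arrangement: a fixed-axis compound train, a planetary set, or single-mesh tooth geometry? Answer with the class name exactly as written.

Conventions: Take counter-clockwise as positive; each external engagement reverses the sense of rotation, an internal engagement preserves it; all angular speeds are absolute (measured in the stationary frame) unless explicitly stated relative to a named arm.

planetary set (25T centre, 13T on arm, 51T internal) — Willis relation
classification: planetary set

planetary set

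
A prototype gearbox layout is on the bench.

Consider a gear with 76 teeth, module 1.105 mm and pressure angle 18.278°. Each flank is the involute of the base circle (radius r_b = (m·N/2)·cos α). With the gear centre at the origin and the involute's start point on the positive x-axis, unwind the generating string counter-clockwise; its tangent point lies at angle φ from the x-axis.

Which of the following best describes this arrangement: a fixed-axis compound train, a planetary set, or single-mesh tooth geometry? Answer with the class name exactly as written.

class = single-mesh tooth geometry [base-circle involute, m = 1.105, 76T]
classification: single-mesh tooth geometry

single-mesh tooth geometry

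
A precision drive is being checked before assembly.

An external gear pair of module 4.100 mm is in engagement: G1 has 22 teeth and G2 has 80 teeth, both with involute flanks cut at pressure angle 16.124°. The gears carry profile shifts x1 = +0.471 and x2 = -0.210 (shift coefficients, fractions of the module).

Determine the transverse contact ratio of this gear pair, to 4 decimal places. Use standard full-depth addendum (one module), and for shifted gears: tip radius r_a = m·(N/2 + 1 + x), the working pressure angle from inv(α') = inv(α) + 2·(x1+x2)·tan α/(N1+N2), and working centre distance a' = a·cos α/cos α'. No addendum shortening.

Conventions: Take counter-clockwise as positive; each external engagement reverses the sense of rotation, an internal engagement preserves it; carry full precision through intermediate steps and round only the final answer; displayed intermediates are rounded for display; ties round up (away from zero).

1.7410

single-mesh involute tooth geometry (22T engaging 80T at module 4.100)
base radii: r_b1 = 43.325897, r_b2 = 157.548717
tip radii: r_a1 = 51.131100, r_a2 = 167.239000
inv(α') = inv(16.124°) + 2·(+0.471-0.210)·tan α/(22+80) = 0.00915157  ⇒  α' = 17.07739°
a' = a·cos α / cos α' = 209.1000·cos 16.124°/cos 17.07739° = 210.139894
action lengths: √(r_a1²−r_b1²) = 27.152459, √(r_a2²−r_b2²) = 56.100667
base pitch p_b = π·m·cos α = 12.373847
CR = (27.152459 + 56.100667 − 210.139894·sin 17.07739°)/12.373847 = 1.740994
contact ratio ≈ 1.7410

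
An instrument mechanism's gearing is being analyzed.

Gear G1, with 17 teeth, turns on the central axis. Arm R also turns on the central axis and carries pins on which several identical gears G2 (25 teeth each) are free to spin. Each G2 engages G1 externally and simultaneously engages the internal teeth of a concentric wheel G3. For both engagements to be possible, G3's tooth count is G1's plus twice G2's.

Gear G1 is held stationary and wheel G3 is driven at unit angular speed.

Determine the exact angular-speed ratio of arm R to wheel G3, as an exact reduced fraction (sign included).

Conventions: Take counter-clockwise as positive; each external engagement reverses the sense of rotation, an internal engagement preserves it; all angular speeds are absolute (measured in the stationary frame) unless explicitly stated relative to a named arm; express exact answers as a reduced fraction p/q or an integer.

topology: planetary set — G1 17T / G2 25T / G3 67T, arm = carrier (Willis)
ring teeth: 17 + 2·25 = 67
17(ω_sun−ω_arm) = −67(ω_ring−ω_arm),  ω_sun = 0, ω_ring = 1
17(0−ω_arm) = −67(1−ω_arm)  ⇒  84·ω_arm = 67  ⇒  ω_arm = 67/84
ω_out/ω_in = 67/84

67/84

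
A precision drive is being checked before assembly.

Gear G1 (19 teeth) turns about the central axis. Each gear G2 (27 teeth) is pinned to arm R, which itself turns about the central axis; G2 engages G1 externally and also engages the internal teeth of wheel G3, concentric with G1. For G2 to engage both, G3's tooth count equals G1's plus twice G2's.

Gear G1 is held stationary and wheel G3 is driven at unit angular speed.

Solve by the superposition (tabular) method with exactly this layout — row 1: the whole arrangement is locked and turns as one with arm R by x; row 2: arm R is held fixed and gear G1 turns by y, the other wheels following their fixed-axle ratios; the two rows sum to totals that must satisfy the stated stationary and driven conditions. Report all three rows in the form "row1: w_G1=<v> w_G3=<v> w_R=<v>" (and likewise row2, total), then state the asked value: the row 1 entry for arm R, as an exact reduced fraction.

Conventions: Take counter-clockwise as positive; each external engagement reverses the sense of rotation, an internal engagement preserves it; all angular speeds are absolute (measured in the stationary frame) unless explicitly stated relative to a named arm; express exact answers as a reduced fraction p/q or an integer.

class = planetary set [G3 = 19+2·27 = 73; Willis about the carrier]
row 1 (train locked, turned with arm): all members turn x
row 2 — arm fixed, fixed-axis ratios: sun y, ring −(19/73)·y, arm 0
boundary: total ω_sun = x + y = 0 and total ω_ring = x − (19/73)·y = 1  ⇒  y = -73/92, x = 73/92
row 2 ring = −(19/73)·(-73/92) = 19/92
totals (row 1 + row 2): sun 73/92 + (-73/92) = 0, ring 73/92 + 19/92 = 1, arm 73/92 + 0 = 73/92
asked cell (row1, arm) = 73/92

row1: w_G1=73/92 w_G3=73/92 w_R=73/92
row2: w_G1=-73/92 w_G3=19/92 w_R=0
total: w_G1=0 w_G3=1 w_R=73/92
asked value: 73/92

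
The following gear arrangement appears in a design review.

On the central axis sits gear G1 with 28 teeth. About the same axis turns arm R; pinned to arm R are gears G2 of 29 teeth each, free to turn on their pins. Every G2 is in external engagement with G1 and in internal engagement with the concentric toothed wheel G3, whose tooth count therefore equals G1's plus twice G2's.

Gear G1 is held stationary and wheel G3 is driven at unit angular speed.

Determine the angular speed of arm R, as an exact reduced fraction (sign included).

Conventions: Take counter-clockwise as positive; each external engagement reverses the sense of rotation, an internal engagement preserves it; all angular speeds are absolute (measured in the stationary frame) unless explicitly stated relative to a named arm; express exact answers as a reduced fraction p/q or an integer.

recognized (axles ride arm R): planetary set, 28/29/86 teeth
ring teeth: 28 + 2·29 = 86
28(ω_sun−ω_arm) = −86(ω_ring−ω_arm),  ω_sun = 0, ω_ring = 1
28(0−ω_arm) = −86(1−ω_arm)  ⇒  114·ω_arm = 86  ⇒  ω_arm = 43/57
exact speed ratio = 43/57

43/57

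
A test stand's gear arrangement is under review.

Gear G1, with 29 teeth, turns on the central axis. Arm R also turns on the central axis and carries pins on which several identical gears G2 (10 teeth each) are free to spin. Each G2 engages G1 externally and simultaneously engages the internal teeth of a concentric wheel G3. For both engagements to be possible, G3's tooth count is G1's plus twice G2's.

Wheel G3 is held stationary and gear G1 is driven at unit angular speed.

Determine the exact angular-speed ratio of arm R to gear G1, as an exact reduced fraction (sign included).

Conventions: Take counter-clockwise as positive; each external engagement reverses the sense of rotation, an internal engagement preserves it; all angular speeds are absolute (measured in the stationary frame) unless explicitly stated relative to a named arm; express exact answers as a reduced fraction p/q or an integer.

29/78

planetary set (29T centre, 10T on arm, 49T internal) — Willis relation
ring teeth: 29 + 2·10 = 49
29(ω_sun−ω_arm) = −49(ω_ring−ω_arm),  ω_ring = 0, ω_sun = 1
29(1−ω_arm) = −49(0−ω_arm)  ⇒  78·ω_arm = 29  ⇒  ω_arm = 29/78
ω_out/ω_in = 29/78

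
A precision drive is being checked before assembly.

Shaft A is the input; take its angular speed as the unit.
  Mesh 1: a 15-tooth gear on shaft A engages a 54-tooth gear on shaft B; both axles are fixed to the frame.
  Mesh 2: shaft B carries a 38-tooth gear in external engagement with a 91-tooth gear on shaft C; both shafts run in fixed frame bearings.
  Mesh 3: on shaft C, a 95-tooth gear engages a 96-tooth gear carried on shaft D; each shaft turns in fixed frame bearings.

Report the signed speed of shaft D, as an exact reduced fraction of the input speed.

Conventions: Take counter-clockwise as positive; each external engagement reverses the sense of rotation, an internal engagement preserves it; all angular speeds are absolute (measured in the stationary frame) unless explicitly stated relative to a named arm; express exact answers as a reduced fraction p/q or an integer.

-9025/78624

3-mesh fixed-axis compound train (all bearings frame-fixed)
mesh 1 [15T→54T]: |ω|/ω_in = 1×15/54 = 5/18, sense flips to −
mesh 2 [38T→91T]: |ω|/ω_in = (5/18)×38/91 = 95/819, sense flips to +
mesh 3 [95T→96T]: |ω|/ω_in = (95/819)×95/96 = 9025/78624, sense flips to −
signed output speed (× input speed) = -9025/78624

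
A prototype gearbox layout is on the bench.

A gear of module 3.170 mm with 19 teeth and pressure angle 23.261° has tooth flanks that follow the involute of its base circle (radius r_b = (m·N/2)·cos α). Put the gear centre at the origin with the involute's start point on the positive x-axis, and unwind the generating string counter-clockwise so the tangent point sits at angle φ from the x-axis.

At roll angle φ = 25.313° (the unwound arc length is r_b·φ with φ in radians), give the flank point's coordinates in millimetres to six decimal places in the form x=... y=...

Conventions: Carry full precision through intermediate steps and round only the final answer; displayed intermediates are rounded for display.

x=30.236859 y=0.779839

class = single-mesh tooth geometry [base-circle involute, m = 3.170, 19T]
pitch radius r_p = m·N/2 = 3.170·19/2 = 30.115000
base radius r_b = r_p·cos α = 30.115000·cos 23.261° = 27.667115
roll angle φ = 25.313° = 0.44179519 rad
x = r_b·(cos φ + φ·sin φ) = 30.236859
y = r_b·(sin φ − φ·cos φ) = 0.779839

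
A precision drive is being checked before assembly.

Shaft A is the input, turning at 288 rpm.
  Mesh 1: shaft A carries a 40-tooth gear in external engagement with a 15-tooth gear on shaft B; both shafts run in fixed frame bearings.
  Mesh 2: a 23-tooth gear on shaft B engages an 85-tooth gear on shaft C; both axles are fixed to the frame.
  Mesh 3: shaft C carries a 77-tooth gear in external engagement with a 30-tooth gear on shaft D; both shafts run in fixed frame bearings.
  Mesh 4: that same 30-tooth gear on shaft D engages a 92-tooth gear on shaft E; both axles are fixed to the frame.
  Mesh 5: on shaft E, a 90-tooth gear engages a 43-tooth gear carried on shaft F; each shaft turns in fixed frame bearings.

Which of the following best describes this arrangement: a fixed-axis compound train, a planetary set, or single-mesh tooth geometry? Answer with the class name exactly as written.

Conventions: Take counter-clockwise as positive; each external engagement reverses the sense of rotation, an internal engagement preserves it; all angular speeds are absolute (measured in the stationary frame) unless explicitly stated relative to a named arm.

fixed-axis compound train

topology: fixed-axis compound train — 5 meshes, A→F
classification: fixed-axis compound train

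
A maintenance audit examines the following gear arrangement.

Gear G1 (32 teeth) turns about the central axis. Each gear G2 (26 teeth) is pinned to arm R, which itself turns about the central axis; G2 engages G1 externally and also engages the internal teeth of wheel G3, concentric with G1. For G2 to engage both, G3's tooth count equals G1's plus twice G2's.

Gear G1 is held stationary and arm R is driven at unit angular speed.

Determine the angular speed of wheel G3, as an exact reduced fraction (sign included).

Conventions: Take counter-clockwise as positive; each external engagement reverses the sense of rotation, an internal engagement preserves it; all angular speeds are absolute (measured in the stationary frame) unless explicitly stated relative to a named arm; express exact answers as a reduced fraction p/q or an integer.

class = planetary set [G3 = 32+2·26 = 84; Willis about the carrier]
ring teeth: 32 + 2·26 = 84
32(ω_sun−ω_arm) = −84(ω_ring−ω_arm),  ω_sun = 0, ω_arm = 1
ω_ring = 1 − (32/84)(0−1) = 29/21
exact speed ratio = 29/21

29/21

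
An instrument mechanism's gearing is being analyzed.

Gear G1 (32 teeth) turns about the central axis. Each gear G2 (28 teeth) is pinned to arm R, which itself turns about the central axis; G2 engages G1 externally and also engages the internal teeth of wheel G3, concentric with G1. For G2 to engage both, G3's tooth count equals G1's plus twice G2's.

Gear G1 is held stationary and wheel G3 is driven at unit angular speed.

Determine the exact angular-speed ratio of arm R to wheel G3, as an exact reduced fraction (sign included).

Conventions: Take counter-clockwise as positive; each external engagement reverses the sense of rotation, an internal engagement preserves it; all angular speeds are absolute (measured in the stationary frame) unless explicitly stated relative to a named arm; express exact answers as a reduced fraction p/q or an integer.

11/15

planetary set (32T centre, 28T on arm, 88T internal) — Willis relation
ring teeth: 32 + 2·28 = 88
32(ω_sun−ω_arm) = −88(ω_ring−ω_arm),  ω_sun = 0, ω_ring = 1
32(0−ω_arm) = −88(1−ω_arm)  ⇒  120·ω_arm = 88  ⇒  ω_arm = 11/15
ω_out/ω_in = 11/15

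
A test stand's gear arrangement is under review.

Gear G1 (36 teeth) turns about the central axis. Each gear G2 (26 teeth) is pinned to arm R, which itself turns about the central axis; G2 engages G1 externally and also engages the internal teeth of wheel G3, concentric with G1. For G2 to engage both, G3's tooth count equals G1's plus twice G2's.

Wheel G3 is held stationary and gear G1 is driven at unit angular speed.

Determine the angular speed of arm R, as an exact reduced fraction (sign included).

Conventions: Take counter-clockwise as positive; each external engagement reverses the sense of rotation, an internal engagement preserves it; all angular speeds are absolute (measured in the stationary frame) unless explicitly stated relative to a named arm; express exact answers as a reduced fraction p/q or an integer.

topology: planetary set — G1 36T / G2 26T / G3 88T, arm = carrier (Willis)
ring teeth: 36 + 2·26 = 88
36(ω_sun−ω_arm) = −88(ω_ring−ω_arm),  ω_ring = 0, ω_sun = 1
36(1−ω_arm) = −88(0−ω_arm)  ⇒  124·ω_arm = 36  ⇒  ω_arm = 9/31
exact speed ratio = 9/31

9/31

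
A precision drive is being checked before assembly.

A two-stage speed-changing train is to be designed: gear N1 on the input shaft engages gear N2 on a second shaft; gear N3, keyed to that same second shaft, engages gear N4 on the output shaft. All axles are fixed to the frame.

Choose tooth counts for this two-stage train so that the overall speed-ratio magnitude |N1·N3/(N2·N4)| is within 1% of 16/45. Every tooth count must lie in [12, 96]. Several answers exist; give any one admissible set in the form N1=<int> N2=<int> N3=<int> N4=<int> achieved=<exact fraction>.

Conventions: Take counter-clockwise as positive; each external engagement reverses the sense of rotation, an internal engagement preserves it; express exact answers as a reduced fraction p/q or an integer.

N1=12 N2=15 N3=12 N4=27 achieved=16/45

2-stage fixed-axis compound train for ratio 16/45
target = 16/45 in lowest terms: an exact hit needs N1·N3 = k·16 and N2·N4 = k·45 for one integer k, every count in [12, 96]; additionally prefer no 1:1 stage (N1 ≠ N2, N3 ≠ N4)
k = 1…8: no 1:1-free in-range split of k·16 and k·45 into factor pairs; take k = 9
k = 9: N1·N3 = 144 = 12·12, N2·N4 = 405 = 15·27
achieved = 12·12/(15·27) = 16/45; |achieved − target| = 0 ≤ 4/1125 ✓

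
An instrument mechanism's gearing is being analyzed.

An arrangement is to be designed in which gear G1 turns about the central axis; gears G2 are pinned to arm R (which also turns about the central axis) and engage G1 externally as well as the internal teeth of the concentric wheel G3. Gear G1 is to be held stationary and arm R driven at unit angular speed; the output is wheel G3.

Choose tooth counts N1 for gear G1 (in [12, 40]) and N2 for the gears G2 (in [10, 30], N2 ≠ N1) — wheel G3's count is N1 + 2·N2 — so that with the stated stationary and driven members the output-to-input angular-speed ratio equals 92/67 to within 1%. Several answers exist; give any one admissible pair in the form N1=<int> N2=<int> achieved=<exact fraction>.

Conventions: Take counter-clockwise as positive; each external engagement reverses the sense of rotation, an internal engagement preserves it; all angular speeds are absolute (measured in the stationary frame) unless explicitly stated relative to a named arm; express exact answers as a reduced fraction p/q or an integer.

N1=25 N2=21 achieved=92/67

planetary set to be sized for 92/67 (Willis relation)
Willis with ω_sun = 0: ω_ring/ω_arm = (N1+N3)/N3; set equal to 92/67  ⇒  N3/N1 = 1/(92/67 − 1) = 67/25
N3 = N1 + 2·N2  ⇒  N2/N1 = (N3/N1 − 1)/2 = (67/25 − 1)/2 = 21/25
smallest multiple with N1 ≥ 12 and N2 ≥ 10: k = 1  ⇒  N1 = 1·25 = 25, N2 = 1·21 = 21 (N1 ≤ 40, N2 ≤ 30, N2 ≠ N1 ✓), N3 = 25 + 2·21 = 67
check: (N1+N3)/N3 with N1 = 25, N3 = 67 gives 92/67; |achieved − target| = 0 ≤ 23/1675 ✓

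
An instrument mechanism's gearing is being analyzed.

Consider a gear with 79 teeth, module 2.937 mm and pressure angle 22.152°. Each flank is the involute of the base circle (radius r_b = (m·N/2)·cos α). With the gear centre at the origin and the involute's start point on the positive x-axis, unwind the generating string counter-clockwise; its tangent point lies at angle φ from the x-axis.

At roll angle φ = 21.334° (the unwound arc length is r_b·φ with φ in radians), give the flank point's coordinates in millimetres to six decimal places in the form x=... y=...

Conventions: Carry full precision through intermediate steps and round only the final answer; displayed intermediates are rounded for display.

class = single-mesh tooth geometry [base-circle involute, m = 2.937, 79T]
pitch radius r_p = m·N/2 = 2.937·79/2 = 116.011500
base radius r_b = r_p·cos α = 116.011500·cos 22.152° = 107.448320
roll angle φ = 21.334° = 0.37234854 rad
x = r_b·(cos φ + φ·sin φ) = 114.640632
y = r_b·(sin φ − φ·cos φ) = 1.823451

x=114.640632 y=1.823451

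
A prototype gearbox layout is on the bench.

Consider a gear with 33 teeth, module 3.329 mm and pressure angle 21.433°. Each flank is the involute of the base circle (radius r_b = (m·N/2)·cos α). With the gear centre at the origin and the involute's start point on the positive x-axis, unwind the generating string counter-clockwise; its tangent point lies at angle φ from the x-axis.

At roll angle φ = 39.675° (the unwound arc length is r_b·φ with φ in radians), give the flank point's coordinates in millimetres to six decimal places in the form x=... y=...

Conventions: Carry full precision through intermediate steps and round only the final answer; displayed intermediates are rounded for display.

x=61.957555 y=5.392223

topology: single-mesh involute geometry — m = 3.329, N = 33
pitch radius r_p = m·N/2 = 3.329·33/2 = 54.928500
base radius r_b = r_p·cos α = 54.928500·cos 21.433° = 51.129947
roll angle φ = 39.675° = 0.69245938 rad
x = r_b·(cos φ + φ·sin φ) = 61.957555
y = r_b·(sin φ − φ·cos φ) = 5.392223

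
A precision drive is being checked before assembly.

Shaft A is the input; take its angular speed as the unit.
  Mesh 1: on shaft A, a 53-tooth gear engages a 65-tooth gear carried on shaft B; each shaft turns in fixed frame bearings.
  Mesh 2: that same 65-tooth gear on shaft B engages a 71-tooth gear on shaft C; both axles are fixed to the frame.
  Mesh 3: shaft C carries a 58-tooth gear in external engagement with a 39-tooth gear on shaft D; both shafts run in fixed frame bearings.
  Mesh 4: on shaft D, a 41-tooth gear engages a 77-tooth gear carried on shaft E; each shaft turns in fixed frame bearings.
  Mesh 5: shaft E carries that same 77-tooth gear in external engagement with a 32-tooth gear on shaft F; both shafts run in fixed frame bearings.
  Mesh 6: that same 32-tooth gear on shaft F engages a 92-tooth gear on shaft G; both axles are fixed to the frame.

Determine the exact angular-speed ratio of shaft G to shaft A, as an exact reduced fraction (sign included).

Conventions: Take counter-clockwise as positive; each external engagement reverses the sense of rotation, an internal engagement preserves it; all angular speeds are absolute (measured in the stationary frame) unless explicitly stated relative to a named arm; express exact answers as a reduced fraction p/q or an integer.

class = fixed-axis compound train [6 meshes; 6 ratios multiply, 6 sense flips]
mesh 1 [53T→65T]: running ratio 53/65, sense −
mesh 2 [65T→71T]: running ratio 53/71, sense +
mesh 3 [58T→39T]: running ratio 3074/2769, sense −
mesh 4 [41T→77T]: running ratio 126034/213213, sense +
mesh 5 [77T→32T]: running ratio 63017/44304, sense −
mesh 6 [32T→92T]: running ratio 63017/127374, sense +
ω_out/ω_in = 63017/127374

63017/127374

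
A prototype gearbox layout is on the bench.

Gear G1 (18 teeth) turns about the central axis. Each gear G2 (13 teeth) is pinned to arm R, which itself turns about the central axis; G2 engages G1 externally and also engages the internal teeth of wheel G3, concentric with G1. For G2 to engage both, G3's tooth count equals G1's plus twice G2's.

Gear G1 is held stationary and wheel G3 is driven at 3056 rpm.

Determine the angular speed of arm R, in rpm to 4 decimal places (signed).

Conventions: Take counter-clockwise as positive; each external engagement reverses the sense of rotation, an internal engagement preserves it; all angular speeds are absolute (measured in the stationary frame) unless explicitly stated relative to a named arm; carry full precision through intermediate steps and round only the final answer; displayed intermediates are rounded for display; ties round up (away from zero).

class = planetary set [G3 = 18+2·13 = 44; Willis about the carrier]
normalise by the input: solve with ω_ring = 1, then scale by 3056 rpm
ring teeth: 18 + 2·13 = 44
18(ω_sun−ω_arm) = −44(ω_ring−ω_arm),  ω_sun = 0, ω_ring = 1
18(0−ω_arm) = −44(1−ω_arm)  ⇒  62·ω_arm = 44  ⇒  ω_arm = 22/31
scale: ω_arm = 22/31 × 3056 rpm = +2168.7742 rpm

+2168.7742 rpm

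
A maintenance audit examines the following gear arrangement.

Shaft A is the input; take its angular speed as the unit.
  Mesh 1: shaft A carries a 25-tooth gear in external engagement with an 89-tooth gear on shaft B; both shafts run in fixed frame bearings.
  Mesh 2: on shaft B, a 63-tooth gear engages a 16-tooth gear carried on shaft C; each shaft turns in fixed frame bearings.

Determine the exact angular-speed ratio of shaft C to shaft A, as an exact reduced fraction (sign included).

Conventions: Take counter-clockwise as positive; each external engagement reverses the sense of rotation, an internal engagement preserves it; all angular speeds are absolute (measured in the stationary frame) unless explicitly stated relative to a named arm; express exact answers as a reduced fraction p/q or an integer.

class = fixed-axis compound train [2 meshes; 2 ratios multiply, 2 sense flips]
mesh 1 [25T→89T]: running ratio 25/89, sense −
mesh 2 [63T→16T]: running ratio 1575/1424, sense +
ω_out/ω_in = 1575/1424

1575/1424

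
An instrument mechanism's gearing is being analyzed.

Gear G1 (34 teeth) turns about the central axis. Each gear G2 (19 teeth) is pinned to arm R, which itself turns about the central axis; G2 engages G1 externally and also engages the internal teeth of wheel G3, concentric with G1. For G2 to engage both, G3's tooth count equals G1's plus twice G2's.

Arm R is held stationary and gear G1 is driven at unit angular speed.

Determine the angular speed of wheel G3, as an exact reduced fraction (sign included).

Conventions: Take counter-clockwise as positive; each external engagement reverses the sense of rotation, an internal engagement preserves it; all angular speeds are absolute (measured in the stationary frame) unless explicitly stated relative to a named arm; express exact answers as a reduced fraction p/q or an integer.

-17/36

class = planetary set [G3 = 34+2·19 = 72; Willis about the carrier]
ring teeth: 34 + 2·19 = 72
34(ω_sun−ω_arm) = −72(ω_ring−ω_arm),  ω_arm = 0, ω_sun = 1
ω_ring = 0 − (34/72)(1−0) = -17/36
exact speed ratio = -17/36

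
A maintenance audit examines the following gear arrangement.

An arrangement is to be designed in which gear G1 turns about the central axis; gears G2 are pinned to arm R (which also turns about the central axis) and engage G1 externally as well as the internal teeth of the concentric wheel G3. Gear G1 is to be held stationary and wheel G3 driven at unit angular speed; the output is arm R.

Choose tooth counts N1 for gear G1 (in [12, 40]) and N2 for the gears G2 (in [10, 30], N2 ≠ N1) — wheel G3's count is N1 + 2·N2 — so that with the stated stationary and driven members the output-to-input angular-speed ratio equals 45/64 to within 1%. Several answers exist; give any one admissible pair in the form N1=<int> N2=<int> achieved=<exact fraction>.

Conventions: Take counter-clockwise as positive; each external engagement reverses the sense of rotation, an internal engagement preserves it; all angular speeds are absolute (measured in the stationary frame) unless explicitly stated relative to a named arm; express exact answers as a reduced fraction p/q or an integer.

N1=19 N2=13 achieved=45/64

design class (target 45/64): planetary set
Willis with ω_sun = 0: ω_arm/ω_ring = N3/(N1+N3); set equal to 45/64  ⇒  N3/N1 = (45/64)/(1 − 45/64) = 45/19
N3 = N1 + 2·N2  ⇒  N2/N1 = (N3/N1 − 1)/2 = (45/19 − 1)/2 = 13/19
smallest multiple with N1 ≥ 12 and N2 ≥ 10: k = 1  ⇒  N1 = 1·19 = 19, N2 = 1·13 = 13 (N1 ≤ 40, N2 ≤ 30, N2 ≠ N1 ✓), N3 = 19 + 2·13 = 45
check: N3/(N1+N3) with N1 = 19, N3 = 45 gives 45/64; |achieved − target| = 0 ≤ 9/1280 ✓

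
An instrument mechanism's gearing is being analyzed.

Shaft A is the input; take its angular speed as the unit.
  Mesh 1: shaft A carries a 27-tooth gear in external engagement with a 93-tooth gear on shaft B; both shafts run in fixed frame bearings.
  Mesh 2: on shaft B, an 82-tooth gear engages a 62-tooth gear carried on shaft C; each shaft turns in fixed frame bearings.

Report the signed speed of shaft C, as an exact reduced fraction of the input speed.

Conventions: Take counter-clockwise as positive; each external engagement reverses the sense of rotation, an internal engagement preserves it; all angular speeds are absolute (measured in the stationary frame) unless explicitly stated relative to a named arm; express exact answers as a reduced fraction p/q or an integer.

2-mesh fixed-axis compound train (all bearings frame-fixed)
mesh 1 [27T→93T]: |ω|/ω_in = 1×27/93 = 9/31, sense flips to −
mesh 2 [82T→62T]: |ω|/ω_in = (9/31)×82/62 = 369/961, sense flips to +
signed output speed (× input speed) = 369/961

369/961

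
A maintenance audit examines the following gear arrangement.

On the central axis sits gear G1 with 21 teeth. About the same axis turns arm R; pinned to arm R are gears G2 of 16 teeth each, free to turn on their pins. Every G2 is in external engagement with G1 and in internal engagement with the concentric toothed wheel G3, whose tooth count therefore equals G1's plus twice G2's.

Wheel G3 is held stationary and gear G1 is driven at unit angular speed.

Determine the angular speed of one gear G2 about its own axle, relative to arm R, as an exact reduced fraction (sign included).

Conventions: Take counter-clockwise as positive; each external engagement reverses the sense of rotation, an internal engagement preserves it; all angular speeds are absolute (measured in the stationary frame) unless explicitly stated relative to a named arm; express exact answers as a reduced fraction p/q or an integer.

-1113/1184

class = planetary set [G3 = 21+2·16 = 53; Willis about the carrier]
ring teeth: 21 + 2·16 = 53
21(ω_sun−ω_arm) = −53(ω_ring−ω_arm),  ω_ring = 0, ω_sun = 1
21(1−ω_arm) = −53(0−ω_arm)  ⇒  74·ω_arm = 21  ⇒  ω_arm = 21/74
sun–planet mesh: 21·(1−21/74) = −16·(ω_p−ω_arm)  ⇒  ω_p−ω_arm = -1113/1184
exact speed ratio = -1113/1184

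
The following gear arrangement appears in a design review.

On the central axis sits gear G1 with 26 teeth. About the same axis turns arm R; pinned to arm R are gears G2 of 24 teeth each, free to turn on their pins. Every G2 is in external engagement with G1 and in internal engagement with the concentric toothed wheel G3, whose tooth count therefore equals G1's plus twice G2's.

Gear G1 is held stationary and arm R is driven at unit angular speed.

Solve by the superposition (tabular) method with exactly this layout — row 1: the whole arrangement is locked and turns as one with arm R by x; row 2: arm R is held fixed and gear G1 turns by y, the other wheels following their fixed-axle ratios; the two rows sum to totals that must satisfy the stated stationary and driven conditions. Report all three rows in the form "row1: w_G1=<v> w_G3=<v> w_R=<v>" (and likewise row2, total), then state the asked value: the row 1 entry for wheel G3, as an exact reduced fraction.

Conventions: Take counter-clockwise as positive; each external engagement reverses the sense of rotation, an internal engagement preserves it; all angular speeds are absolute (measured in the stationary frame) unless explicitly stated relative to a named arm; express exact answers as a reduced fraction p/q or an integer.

row1: w_G1=1 w_G3=1 w_R=1
row2: w_G1=-1 w_G3=13/37 w_R=0
total: w_G1=0 w_G3=50/37 w_R=1
asked value: 1

topology: planetary set — G1 26T / G2 24T / G3 74T, arm = carrier (Willis)
row 1 — lock + rotate with arm: ω_sun = ω_ring = ω_arm = x
row 2 (arm held, sun turns y): ω_ring = −(26/74)·y, ω_arm = 0
boundary: total ω_sun = x + y = 0 and total ω_arm = x = 1  ⇒  y = -1, x = 1
row 2 ring = −(26/74)·(-1) = 13/37
totals (row 1 + row 2): sun 1 + (-1) = 0, ring 1 + 13/37 = 50/37, arm 1 + 0 = 1
asked cell (row1, ring) = 1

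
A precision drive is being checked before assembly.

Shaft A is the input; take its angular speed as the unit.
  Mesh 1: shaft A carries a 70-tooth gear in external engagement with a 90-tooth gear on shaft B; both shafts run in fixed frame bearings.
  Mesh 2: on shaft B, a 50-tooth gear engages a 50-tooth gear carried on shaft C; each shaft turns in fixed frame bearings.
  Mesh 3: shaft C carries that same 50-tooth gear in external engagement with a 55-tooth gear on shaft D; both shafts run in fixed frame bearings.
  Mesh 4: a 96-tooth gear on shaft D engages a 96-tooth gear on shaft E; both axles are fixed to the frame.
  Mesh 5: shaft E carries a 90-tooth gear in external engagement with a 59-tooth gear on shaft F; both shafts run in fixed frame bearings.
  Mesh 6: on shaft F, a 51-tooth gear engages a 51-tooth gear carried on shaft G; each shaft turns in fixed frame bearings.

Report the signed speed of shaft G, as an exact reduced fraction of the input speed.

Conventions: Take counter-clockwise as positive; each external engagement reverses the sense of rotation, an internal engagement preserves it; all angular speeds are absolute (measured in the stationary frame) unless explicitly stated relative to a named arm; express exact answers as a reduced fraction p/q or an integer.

700/649

6-mesh fixed-axis compound train (all bearings frame-fixed)
mesh 1 [70T→90T]: |ω|/ω_in = 1×70/90 = 7/9, sense flips to −
mesh 2 [50T→50T]: |ω|/ω_in = (7/9)×50/50 = 7/9, sense flips to +
mesh 3 [50T→55T]: |ω|/ω_in = (7/9)×50/55 = 70/99, sense flips to −
mesh 4 [96T→96T]: |ω|/ω_in = (70/99)×96/96 = 70/99, sense flips to +
mesh 5 [90T→59T]: |ω|/ω_in = (70/99)×90/59 = 700/649, sense flips to −
mesh 6 [51T→51T]: |ω|/ω_in = (700/649)×51/51 = 700/649, sense flips to +
signed output speed (× input speed) = 700/649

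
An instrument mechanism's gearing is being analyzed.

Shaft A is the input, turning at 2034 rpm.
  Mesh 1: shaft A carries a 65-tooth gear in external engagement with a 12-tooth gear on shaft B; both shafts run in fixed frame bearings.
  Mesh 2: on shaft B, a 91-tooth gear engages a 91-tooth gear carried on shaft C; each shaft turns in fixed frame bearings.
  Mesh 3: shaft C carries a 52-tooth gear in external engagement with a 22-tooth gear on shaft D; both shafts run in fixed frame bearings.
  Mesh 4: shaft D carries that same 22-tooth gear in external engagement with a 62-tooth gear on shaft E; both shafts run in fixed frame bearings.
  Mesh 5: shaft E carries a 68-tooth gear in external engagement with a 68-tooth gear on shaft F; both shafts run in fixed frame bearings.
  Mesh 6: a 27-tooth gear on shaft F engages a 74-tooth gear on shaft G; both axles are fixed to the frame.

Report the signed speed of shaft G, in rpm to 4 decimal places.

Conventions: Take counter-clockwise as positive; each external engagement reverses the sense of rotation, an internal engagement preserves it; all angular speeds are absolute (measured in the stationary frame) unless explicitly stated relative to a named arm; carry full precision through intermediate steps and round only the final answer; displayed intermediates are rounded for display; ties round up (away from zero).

topology: fixed-axis compound train — 6 meshes, A→G
mesh 1 [65T→12T]: ω = 2034.0000×65/12 = 11017.5000 rpm, sense flips to −
mesh 2 [91T→91T]: ω = 11017.5000×91/91 = 11017.5000 rpm, sense flips to +
mesh 3 [52T→22T]: ω = 11017.5000×52/22 = 26041.3636 rpm, sense flips to −
mesh 4 [22T→62T]: ω = 26041.3636×22/62 = 9240.4839 rpm, sense flips to +
mesh 5 [68T→68T]: ω = 9240.4839×68/68 = 9240.4839 rpm, sense flips to −
mesh 6 [27T→74T]: ω = 9240.4839×27/74 = 3371.5279 rpm, sense flips to +
signed output speed = +3371.5279 rpm

+3371.5279 rpm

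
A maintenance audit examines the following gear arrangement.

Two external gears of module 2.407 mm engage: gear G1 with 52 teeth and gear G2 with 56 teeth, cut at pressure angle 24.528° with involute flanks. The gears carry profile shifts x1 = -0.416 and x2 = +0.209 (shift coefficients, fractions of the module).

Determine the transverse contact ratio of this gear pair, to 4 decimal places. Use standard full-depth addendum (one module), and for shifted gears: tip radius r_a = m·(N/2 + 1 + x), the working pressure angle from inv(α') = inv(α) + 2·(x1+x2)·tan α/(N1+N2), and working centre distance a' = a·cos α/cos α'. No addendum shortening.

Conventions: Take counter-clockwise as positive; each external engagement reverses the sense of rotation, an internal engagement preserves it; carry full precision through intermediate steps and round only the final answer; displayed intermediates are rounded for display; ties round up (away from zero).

recognized (one external pair, fixed centres): single-mesh tooth geometry, m = 2.407, N1 = 52, N2 = 56
base radii: r_b1 = 56.934507, r_b2 = 61.314084
tip radii: r_a1 = 63.987688, r_a2 = 70.306063
inv(α') = inv(24.528°) + 2·(-0.416+0.209)·tan α/(52+56) = 0.02647300  ⇒  α' = 24.03559°
a' = a·cos α / cos α' = 129.9780·cos 24.528°/cos 24.03559° = 129.475030
action lengths: √(r_a1²−r_b1²) = 29.204215, √(r_a2²−r_b2²) = 34.402407
base pitch p_b = π·m·cos α = 6.879424
CR = (29.204215 + 34.402407 − 129.475030·sin 24.03559°)/6.879424 = 1.580208
contact ratio ≈ 1.5802

1.5802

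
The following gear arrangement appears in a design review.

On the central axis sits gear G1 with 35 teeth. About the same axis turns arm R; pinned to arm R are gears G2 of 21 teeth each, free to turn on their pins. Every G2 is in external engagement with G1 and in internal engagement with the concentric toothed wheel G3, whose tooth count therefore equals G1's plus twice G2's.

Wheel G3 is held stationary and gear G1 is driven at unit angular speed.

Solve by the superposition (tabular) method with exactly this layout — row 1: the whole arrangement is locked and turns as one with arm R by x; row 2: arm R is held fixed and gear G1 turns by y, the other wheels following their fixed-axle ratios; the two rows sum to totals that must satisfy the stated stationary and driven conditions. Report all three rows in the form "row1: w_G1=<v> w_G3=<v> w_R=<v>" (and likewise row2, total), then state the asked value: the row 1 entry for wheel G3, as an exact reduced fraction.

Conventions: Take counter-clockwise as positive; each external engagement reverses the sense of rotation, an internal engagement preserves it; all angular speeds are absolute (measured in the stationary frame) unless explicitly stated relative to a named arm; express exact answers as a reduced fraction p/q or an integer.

recognized (axles ride arm R): planetary set, 35/21/77 teeth
row 1 — lock + rotate with arm: ω_sun = ω_ring = ω_arm = x
superposition row 2 [arm held]: sun y, ring −(35/77)·y, arm 0
boundary: total ω_ring = x − (35/77)·y = 0 and total ω_sun = x + y = 1  ⇒  y = 11/16, x = 5/16
row 2 ring = −(35/77)·11/16 = -5/16
totals (row 1 + row 2): sun 5/16 + 11/16 = 1, ring 5/16 + (-5/16) = 0, arm 5/16 + 0 = 5/16
asked cell (row1, ring) = 5/16

row1: w_G1=5/16 w_G3=5/16 w_R=5/16
row2: w_G1=11/16 w_G3=-5/16 w_R=0
total: w_G1=1 w_G3=0 w_R=5/16
asked value: 5/16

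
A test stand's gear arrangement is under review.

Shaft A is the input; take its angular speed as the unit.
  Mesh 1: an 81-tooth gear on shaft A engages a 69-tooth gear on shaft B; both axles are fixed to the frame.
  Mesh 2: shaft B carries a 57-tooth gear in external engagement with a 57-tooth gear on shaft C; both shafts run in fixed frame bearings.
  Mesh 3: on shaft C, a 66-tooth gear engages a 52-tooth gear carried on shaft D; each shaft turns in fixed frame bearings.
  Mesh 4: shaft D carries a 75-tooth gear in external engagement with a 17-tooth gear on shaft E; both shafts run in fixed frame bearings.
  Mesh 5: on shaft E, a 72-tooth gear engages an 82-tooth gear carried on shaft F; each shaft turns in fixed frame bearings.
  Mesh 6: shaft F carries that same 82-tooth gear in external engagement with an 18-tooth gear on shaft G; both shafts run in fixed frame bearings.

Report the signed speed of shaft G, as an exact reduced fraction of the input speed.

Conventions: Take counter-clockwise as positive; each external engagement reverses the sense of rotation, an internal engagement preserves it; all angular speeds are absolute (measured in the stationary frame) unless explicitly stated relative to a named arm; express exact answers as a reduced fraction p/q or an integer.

6-mesh fixed-axis compound train (all bearings frame-fixed)
mesh 1 [81T→69T]: |ω|/ω_in = 1×81/69 = 27/23, sense flips to −
mesh 2 [57T→57T]: |ω|/ω_in = (27/23)×57/57 = 27/23, sense flips to +
mesh 3 [66T→52T]: |ω|/ω_in = (27/23)×66/52 = 891/598, sense flips to −
mesh 4 [75T→17T]: |ω|/ω_in = (891/598)×75/17 = 66825/10166, sense flips to +
mesh 5 [72T→82T]: |ω|/ω_in = (66825/10166)×72/82 = 1202850/208403, sense flips to −
mesh 6 [82T→18T]: |ω|/ω_in = (1202850/208403)×82/18 = 133650/5083, sense flips to +
signed output speed (× input speed) = 133650/5083

133650/5083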